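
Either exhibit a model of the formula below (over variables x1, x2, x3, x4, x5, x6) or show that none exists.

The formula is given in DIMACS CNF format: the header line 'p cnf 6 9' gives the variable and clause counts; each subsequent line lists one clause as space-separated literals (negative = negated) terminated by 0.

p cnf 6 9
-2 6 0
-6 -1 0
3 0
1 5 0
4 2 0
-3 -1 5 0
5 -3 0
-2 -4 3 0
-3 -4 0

Unit clause (x3) forces x3 = True.
Unit clause (x5) forces x5 = True.
Unit clause (¬x4) forces x4 = False.
Unit clause (x2) forces x2 = True.
Unit clause (x6) forces x6 = True.
Unit clause (¬x1) forces x1 = False.
All clauses are satisfied.

x1 ↦ False; x2 ↦ True; x3 ↦ True; x4 ↦ False; x5 ↦ True; x6 ↦ True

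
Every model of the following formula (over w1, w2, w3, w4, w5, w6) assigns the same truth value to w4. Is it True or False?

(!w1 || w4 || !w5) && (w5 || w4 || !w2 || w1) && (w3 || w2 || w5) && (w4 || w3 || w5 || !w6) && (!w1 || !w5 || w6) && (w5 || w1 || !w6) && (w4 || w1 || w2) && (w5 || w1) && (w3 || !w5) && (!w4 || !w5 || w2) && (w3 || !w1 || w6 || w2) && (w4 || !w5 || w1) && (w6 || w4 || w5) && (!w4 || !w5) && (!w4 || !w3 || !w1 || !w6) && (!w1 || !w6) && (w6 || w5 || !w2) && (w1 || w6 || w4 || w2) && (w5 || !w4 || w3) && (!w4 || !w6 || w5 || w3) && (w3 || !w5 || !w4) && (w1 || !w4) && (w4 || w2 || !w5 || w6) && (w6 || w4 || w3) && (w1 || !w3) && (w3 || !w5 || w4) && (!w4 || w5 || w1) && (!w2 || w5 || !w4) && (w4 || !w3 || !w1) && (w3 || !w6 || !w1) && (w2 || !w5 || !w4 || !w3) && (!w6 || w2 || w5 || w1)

Suppose w4 = false.
Suppose w1 = false.
From the singleton clause (w2), w2 = true.
From the singleton clause (w5), w5 = true.
That conflicts with the unit clause (!w5).
Backtrack on w1: now try w1 = true.
From the singleton clause (!w5), w5 = false.
From the singleton clause (w6), w6 = true.
That conflicts with the unit clause (!w6).
Neither w1 = true nor w1 = false works.
So every satisfying assignment has w4 = True.

True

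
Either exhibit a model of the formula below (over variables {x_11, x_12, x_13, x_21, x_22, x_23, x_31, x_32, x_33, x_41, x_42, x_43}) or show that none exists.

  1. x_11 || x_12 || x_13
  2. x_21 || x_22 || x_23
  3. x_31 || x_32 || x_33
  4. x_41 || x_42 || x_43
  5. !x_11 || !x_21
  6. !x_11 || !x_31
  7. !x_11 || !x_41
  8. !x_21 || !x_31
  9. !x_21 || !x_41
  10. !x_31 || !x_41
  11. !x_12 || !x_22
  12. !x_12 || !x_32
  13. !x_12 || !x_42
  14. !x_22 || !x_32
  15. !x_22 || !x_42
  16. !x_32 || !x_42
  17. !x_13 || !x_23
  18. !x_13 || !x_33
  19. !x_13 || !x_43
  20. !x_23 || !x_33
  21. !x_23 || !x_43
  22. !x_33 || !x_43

UNSATISFIABLE

Suppose x_11 = false.
Suppose x_12 = true.
Unit clause (!x_22) forces x_22 = false.
Unit clause (!x_32) forces x_32 = false.
Unit clause (!x_42) forces x_42 = false.
Suppose x_21 = true.
Unit clause (!x_31) forces x_31 = false.
Unit clause (x_33) forces x_33 = true.
Unit clause (!x_41) forces x_41 = false.
Unit clause (x_43) forces x_43 = true.
That conflicts with the unit clause (!x_43).
So x_21 must be the other value — set x_21 = false.
Unit clause (x_23) forces x_23 = true.
Unit clause (!x_13) forces x_13 = false.
Unit clause (!x_33) forces x_33 = false.
Unit clause (x_31) forces x_31 = true.
Unit clause (!x_41) forces x_41 = false.
Unit clause (x_43) forces x_43 = true.
That conflicts with the unit clause (!x_43).
Either choice for x_21 ends in contradiction.
So x_12 must be the other value — set x_12 = false.
Unit clause (x_13) forces x_13 = true.
Unit clause (!x_23) forces x_23 = false.
Unit clause (!x_33) forces x_33 = false.
Unit clause (!x_43) forces x_43 = false.
Suppose x_21 = true.
Unit clause (!x_31) forces x_31 = false.
Unit clause (x_32) forces x_32 = true.
Unit clause (!x_41) forces x_41 = false.
Unit clause (x_42) forces x_42 = true.
That conflicts with the unit clause (!x_42).
So x_21 must be the other value — set x_21 = false.
Unit clause (x_22) forces x_22 = true.
Unit clause (!x_32) forces x_32 = false.
Unit clause (x_31) forces x_31 = true.
Unit clause (!x_41) forces x_41 = false.
Unit clause (x_42) forces x_42 = true.
That conflicts with the unit clause (!x_42).
Either choice for x_21 ends in contradiction.
Either choice for x_12 ends in contradiction.
So x_11 must be the other value — set x_11 = true.
Unit clause (!x_21) forces x_21 = false.
Unit clause (!x_31) forces x_31 = false.
Unit clause (!x_41) forces x_41 = false.
Suppose x_22 = true.
Unit clause (!x_12) forces x_12 = false.
Unit clause (!x_32) forces x_32 = false.
Unit clause (x_33) forces x_33 = true.
Unit clause (!x_42) forces x_42 = false.
Unit clause (x_43) forces x_43 = true.
That conflicts with the unit clause (!x_43).
So x_22 must be the other value — set x_22 = false.
Unit clause (x_23) forces x_23 = true.
Unit clause (!x_13) forces x_13 = false.
Unit clause (!x_33) forces x_33 = false.
Unit clause (x_32) forces x_32 = true.
Unit clause (!x_12) forces x_12 = false.
Unit clause (!x_42) forces x_42 = false.
Unit clause (x_43) forces x_43 = true.
That conflicts with the unit clause (!x_43).
Either choice for x_22 ends in contradiction.
Either choice for x_11 ends in contradiction.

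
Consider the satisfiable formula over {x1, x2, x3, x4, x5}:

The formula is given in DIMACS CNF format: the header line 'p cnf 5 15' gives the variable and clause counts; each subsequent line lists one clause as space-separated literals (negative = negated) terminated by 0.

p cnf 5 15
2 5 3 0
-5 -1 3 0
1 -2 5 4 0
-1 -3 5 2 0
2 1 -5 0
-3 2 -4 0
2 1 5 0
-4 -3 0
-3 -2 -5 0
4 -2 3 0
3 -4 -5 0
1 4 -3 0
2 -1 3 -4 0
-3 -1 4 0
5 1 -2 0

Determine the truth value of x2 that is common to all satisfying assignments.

True

Suppose x2 = False.
Try x5 = True.
(x1) alone gives x1 = True.
(x3) alone gives x3 = True.
(¬x4) alone gives x4 = False.
That conflicts with the unit clause (x4).
That branch fails; take x5 = False instead.
(x3) alone gives x3 = True.
(¬x1) alone gives x1 = False.
That conflicts with the unit clause (x1).
Either choice for x5 ends in contradiction.
So every satisfying assignment has x2 = True.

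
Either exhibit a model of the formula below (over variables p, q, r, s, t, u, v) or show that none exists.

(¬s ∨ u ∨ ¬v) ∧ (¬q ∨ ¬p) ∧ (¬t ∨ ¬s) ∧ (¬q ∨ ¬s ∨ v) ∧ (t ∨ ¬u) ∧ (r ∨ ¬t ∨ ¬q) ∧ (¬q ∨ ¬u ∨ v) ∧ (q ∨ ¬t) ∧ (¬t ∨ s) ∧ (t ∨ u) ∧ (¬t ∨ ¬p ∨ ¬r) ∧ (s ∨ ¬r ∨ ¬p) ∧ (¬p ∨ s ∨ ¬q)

UNSATISFIABLE

Try q = False.
Unit clause (¬t) forces t = False.
Unit clause (¬u) forces u = False.
That conflicts with the unit clause (u).
Undo q and try q = True.
Unit clause (¬p) forces p = False.
Try t = False.
Unit clause (¬u) forces u = False.
That conflicts with the unit clause (u).
Undo t and try t = True.
Unit clause (¬s) forces s = False.
That conflicts with the unit clause (s).
Either choice for t ends in contradiction.
Either choice for q ends in contradiction.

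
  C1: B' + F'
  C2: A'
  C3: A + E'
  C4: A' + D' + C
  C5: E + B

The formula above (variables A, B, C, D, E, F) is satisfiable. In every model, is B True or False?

Suppose B = 0.
Unit clause (A') forces A = 0.
Unit clause (E') forces E = 0.
That conflicts with the unit clause (E).
So every satisfying assignment has B = True.

True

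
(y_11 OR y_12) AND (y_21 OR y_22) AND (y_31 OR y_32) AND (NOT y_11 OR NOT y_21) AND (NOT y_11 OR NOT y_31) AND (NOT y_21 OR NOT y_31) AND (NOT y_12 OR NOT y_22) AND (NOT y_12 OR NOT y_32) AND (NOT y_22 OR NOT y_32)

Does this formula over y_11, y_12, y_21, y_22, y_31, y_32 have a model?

No

Branch on y_11: set y_11 = true.
The clause (NOT y_21) is unit, so y_21 = false.
The clause (y_22) is unit, so y_22 = true.
The clause (NOT y_31) is unit, so y_31 = false.
The clause (y_32) is unit, so y_32 = true.
Now (NOT y_32) is unsatisfied and unit — conflict.
Undo y_11 and try y_11 = false.
The clause (y_12) is unit, so y_12 = true.
The clause (NOT y_22) is unit, so y_22 = false.
The clause (y_21) is unit, so y_21 = true.
The clause (NOT y_31) is unit, so y_31 = false.
The clause (y_32) is unit, so y_32 = true.
Now (NOT y_32) is unsatisfied and unit — conflict.
Both values of y_11 lead to a conflict.
No assignment satisfies every clause.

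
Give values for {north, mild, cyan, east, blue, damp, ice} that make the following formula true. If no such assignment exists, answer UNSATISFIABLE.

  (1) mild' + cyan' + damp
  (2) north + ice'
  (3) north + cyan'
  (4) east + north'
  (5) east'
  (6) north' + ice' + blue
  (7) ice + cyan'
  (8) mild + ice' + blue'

north ↦ 0,  mild ↦ 1,  cyan ↦ 0,  east ↦ 0,  blue ↦ 0,  damp ↦ 0,  ice ↦ 0

Unit clause (east') forces east = 0.
Unit clause (north') forces north = 0.
Unit clause (ice') forces ice = 0.
Unit clause (cyan') forces cyan = 0.
No clause remains; mild, blue, damp are free.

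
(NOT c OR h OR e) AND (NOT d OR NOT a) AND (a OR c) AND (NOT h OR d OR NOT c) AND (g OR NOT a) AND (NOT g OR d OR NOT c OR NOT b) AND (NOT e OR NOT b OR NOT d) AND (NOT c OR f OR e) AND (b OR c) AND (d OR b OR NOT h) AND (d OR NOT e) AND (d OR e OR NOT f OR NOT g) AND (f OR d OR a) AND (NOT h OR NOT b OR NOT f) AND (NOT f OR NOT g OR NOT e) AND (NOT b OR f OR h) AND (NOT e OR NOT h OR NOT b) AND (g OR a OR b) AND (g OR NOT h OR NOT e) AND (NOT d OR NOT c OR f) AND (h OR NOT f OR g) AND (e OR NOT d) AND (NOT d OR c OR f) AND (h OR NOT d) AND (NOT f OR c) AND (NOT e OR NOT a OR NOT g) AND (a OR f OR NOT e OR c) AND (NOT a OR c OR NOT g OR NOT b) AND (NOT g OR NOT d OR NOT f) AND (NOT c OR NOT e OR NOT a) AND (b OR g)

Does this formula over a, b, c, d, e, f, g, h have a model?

No, unsatisfiable

Case d = false:
Unit clause (NOT e) forces e = false.
Case c = false:
Unit clause (a) forces a = true.
Unit clause (g) forces g = true.
Unit clause (b) forces b = true.
That conflicts with the unit clause (NOT b).
So c must be the other value — set c = true.
Unit clause (h) forces h = true.
That conflicts with the unit clause (NOT h).
Either choice for c ends in contradiction.
So d must be the other value — set d = true.
Unit clause (NOT a) forces a = false.
Unit clause (c) forces c = true.
Unit clause (f) forces f = true.
Unit clause (e) forces e = true.
Unit clause (NOT b) forces b = false.
Unit clause (NOT g) forces g = false.
That conflicts with the unit clause (g).
Either choice for d ends in contradiction.
No assignment satisfies every clause.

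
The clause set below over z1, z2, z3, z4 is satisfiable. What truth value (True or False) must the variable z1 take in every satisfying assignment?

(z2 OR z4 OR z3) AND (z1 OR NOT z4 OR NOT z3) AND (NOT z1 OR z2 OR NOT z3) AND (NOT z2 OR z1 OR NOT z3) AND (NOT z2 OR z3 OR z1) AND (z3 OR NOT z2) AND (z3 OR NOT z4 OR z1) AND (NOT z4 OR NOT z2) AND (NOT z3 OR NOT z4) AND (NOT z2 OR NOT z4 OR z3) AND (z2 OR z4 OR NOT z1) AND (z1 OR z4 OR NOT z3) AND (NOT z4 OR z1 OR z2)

True

Suppose z1 = false.
Try z4 = false.
Unit clause (NOT z3) forces z3 = false.
Unit clause (z2) forces z2 = true.
That conflicts with the unit clause (NOT z2).
Undo z4 and try z4 = true.
Unit clause (NOT z3) forces z3 = false.
That conflicts with the unit clause (z3).
Either choice for z4 ends in contradiction.
So every satisfying assignment has z1 = True.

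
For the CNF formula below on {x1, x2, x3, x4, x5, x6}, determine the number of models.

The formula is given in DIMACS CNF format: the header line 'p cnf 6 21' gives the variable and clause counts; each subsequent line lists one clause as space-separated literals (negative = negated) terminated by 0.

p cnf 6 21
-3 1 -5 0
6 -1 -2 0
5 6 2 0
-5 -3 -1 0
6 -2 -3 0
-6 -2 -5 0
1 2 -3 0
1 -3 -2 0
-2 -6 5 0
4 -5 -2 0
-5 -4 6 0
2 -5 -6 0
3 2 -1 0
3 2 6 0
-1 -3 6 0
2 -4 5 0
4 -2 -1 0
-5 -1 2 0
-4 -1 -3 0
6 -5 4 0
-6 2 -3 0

3

There are 2^6 = 64 truth assignments over (x1, x2, x3, x4, x5, x6).
Split on x2. With x2 = True, the clauses containing x2 are satisfied and ¬x2 drops from the rest; 2 of the 2^5 = 32 assignments to the other variables satisfy what remains.
With x2 = False, by the same count on the reduced clause set, 1 assignment works.
Total: 2 + 1 = 3.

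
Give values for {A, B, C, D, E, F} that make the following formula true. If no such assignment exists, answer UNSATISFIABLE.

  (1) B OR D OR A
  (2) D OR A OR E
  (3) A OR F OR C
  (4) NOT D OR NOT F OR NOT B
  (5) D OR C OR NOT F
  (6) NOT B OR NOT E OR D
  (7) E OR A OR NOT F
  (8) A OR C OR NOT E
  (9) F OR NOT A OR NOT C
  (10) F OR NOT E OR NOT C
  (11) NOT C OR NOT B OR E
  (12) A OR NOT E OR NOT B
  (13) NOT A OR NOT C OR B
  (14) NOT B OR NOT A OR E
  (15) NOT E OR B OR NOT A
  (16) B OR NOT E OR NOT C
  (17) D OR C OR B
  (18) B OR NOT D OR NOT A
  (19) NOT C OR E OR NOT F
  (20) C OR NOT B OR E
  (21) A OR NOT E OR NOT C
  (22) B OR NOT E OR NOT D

A: true; B: true; C: false; D: true; E: true; F: false

Case B = true:
Case D = true:
(NOT F) alone gives F = false.
Case A = true:
(NOT C) alone gives C = false.
(E) alone gives E = true.
All clauses are satisfied.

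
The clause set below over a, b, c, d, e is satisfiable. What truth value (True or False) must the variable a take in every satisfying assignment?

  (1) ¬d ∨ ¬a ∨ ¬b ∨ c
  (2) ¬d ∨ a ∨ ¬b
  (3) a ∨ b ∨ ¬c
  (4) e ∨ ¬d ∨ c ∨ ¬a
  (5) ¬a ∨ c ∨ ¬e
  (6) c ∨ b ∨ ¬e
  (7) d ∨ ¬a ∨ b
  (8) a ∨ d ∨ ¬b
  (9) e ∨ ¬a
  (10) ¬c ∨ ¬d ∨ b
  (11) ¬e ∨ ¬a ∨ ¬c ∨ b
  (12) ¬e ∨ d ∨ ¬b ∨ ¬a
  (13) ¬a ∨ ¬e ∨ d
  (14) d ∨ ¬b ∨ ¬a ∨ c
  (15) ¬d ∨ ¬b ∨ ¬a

Suppose a = True.
From the singleton clause (e), e = True.
From the singleton clause (c), c = True.
From the singleton clause (b), b = True.
From the singleton clause (d), d = True.
But (¬d) is also a unit clause — contradiction.
So every satisfying assignment has a = False.

False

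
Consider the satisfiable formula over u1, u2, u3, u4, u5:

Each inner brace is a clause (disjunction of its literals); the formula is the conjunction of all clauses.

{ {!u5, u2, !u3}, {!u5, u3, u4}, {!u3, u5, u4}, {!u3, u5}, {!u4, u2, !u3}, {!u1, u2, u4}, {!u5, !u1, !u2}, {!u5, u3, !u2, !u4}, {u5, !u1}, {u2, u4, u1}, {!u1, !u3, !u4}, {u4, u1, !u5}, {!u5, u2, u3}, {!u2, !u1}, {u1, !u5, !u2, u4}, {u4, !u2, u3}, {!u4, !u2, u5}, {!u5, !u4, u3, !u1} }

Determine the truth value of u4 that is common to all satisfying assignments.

True

Suppose u4 = false.
Case u5 = false:
From the singleton clause (!u3), u3 = false.
From the singleton clause (!u1), u1 = false.
From the singleton clause (u2), u2 = true.
Now (!u2) is unsatisfied and unit — conflict.
Backtrack on u5: now try u5 = true.
From the singleton clause (u3), u3 = true.
From the singleton clause (u2), u2 = true.
From the singleton clause (!u1), u1 = false.
Now (u1) is unsatisfied and unit — conflict.
Either choice for u5 ends in contradiction.
So every satisfying assignment has u4 = True.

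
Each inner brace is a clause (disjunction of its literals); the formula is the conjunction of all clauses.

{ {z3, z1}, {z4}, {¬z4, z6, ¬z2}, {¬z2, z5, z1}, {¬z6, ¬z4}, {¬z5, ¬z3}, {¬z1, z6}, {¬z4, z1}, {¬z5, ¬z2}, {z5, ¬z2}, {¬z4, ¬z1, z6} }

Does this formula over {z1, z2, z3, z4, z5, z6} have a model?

No

Unit clause (z4) forces z4 = True.
Unit clause (¬z6) forces z6 = False.
Unit clause (¬z2) forces z2 = False.
Unit clause (¬z1) forces z1 = False.
Now (z1) is unsatisfied and unit — conflict.
No assignment satisfies every clause.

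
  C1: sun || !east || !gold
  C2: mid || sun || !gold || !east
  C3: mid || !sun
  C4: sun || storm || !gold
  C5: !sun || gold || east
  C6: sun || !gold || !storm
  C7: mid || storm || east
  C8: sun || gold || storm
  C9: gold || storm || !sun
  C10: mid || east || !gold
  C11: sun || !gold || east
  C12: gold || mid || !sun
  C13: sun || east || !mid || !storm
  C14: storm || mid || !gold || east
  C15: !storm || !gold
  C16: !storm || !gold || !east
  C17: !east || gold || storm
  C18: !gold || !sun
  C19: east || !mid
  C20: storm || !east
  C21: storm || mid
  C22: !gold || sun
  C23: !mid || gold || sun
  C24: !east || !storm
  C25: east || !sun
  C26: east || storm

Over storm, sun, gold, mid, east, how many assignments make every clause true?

1

There are 2^5 = 32 truth assignments over (storm, sun, gold, mid, east).
Split on gold. With gold = true, the clauses containing gold are satisfied and !gold drops from the rest; 0 of the 2^4 = 16 assignments to the other variables satisfy what remains.
With gold = false, by the same count on the reduced clause set, 1 assignment works.
(One model: storm=T, sun=F, gold=F, mid=F, east=F.)
Total: 0 + 1 = 1.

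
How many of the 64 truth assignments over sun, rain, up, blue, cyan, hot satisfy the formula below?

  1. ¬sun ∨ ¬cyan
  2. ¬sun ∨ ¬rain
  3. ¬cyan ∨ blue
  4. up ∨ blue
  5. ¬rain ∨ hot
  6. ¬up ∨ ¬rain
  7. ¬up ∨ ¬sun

14

There are 2^6 = 64 truth assignments over (sun, rain, up, blue, cyan, hot).
Split on hot. With hot = True, the clauses containing hot are satisfied and ¬hot drops from the rest; 8 of the 2^5 = 32 assignments to the other variables satisfy what remains.
With hot = False, by the same count on the reduced clause set, 6 assignments work.
(One model: sun=F, rain=F, up=F, blue=T, cyan=F, hot=F.)
Total: 8 + 6 = 14.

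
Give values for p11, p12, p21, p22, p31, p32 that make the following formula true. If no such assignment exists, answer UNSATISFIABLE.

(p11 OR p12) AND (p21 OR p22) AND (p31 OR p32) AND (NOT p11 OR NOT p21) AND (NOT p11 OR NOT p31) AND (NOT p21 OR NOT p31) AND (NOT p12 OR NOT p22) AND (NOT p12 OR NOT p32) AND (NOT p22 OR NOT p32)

Case p11 = true:
(NOT p21) alone gives p21 = false.
(p22) alone gives p22 = true.
(NOT p31) alone gives p31 = false.
(p32) alone gives p32 = true.
That conflicts with the unit clause (NOT p32).
That branch fails; take p11 = false instead.
(p12) alone gives p12 = true.
(NOT p22) alone gives p22 = false.
(p21) alone gives p21 = true.
(NOT p31) alone gives p31 = false.
(p32) alone gives p32 = true.
That conflicts with the unit clause (NOT p32).
Both values of p11 lead to a conflict.

UNSATISFIABLE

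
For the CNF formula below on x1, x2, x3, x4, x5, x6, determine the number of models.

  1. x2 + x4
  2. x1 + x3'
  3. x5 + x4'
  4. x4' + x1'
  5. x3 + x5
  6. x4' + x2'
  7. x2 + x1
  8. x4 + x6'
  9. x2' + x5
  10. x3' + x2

3

There are 2^6 = 64 truth assignments over (x1, x2, x3, x4, x5, x6).
Split on x5. With x5 = 1, the clauses containing x5 are satisfied and x5' drops from the rest; 3 of the 2^5 = 32 assignments to the other variables satisfy what remains.
With x5 = 0, by the same count on the reduced clause set, 0 assignments work.
Total: 3 + 0 = 3.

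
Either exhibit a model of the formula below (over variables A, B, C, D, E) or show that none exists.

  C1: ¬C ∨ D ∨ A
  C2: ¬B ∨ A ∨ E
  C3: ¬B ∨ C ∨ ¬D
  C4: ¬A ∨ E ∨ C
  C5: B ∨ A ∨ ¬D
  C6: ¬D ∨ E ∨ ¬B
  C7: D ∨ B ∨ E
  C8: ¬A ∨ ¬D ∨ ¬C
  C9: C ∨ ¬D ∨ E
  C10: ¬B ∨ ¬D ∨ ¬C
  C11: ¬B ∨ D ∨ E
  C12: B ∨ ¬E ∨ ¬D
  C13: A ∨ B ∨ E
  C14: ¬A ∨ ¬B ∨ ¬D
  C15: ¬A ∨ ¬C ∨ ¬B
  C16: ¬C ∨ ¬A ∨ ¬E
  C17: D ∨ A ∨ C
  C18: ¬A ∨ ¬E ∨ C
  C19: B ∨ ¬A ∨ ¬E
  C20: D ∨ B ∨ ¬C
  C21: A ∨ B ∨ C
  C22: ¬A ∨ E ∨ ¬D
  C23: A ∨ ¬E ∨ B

UNSATISFIABLE

Try C = False.
Try B = False.
The clause (A) is unit, so A = True.
The clause (E) is unit, so E = True.
But (¬E) is also a unit clause — contradiction.
Undo B and try B = True.
The clause (¬D) is unit, so D = False.
The clause (E) is unit, so E = True.
The clause (A) is unit, so A = True.
But (¬A) is also a unit clause — contradiction.
Either choice for B ends in contradiction.
Undo C and try C = True.
Try D = True.
The clause (¬A) is unit, so A = False.
The clause (B) is unit, so B = True.
But (¬B) is also a unit clause — contradiction.
Undo D and try D = False.
The clause (A) is unit, so A = True.
The clause (¬B) is unit, so B = False.
But (B) is also a unit clause — contradiction.
Either choice for D ends in contradiction.
Either choice for C ends in contradiction.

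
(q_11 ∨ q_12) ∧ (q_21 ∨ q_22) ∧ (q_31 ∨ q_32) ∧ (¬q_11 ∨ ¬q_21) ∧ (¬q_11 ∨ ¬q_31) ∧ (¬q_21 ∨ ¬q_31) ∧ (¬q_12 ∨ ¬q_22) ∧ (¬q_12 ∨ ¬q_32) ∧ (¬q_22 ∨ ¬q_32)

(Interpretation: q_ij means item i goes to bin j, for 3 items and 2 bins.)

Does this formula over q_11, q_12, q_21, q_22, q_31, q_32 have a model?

Try q_11 = True.
The clause (¬q_21) is unit, so q_21 = False.
The clause (q_22) is unit, so q_22 = True.
The clause (¬q_31) is unit, so q_31 = False.
The clause (q_32) is unit, so q_32 = True.
Now (¬q_32) is unsatisfied and unit — conflict.
So q_11 must be the other value — set q_11 = False.
The clause (q_12) is unit, so q_12 = True.
The clause (¬q_22) is unit, so q_22 = False.
The clause (q_21) is unit, so q_21 = True.
The clause (¬q_31) is unit, so q_31 = False.
The clause (q_32) is unit, so q_32 = True.
Now (¬q_32) is unsatisfied and unit — conflict.
Neither q_11 = True nor q_11 = False works.
No assignment satisfies every clause.

No, unsatisfiable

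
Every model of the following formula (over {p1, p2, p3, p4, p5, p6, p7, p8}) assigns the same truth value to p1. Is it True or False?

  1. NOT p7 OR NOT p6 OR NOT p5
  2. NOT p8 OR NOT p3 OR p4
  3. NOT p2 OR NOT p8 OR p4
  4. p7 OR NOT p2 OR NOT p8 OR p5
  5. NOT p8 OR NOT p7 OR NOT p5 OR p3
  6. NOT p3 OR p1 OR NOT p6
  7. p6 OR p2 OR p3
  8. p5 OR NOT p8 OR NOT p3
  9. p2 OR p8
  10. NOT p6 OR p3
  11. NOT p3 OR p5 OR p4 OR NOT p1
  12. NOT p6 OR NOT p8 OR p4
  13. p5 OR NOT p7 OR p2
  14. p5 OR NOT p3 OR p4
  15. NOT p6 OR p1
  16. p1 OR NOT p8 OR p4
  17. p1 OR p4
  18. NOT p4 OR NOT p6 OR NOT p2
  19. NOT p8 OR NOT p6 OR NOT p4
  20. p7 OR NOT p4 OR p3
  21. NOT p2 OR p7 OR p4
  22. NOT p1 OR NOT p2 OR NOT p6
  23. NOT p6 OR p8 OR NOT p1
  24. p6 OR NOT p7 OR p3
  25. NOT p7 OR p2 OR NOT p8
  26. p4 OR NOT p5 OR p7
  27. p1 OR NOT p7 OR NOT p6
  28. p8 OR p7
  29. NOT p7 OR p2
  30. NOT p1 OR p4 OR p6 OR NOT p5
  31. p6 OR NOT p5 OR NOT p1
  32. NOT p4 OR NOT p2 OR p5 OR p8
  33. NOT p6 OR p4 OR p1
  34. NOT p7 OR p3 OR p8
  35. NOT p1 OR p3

False

Suppose p1 = true.
(p3) alone gives p3 = true.
Branch on p8: set p8 = false.
(p2) alone gives p2 = true.
(NOT p6) alone gives p6 = false.
(p7) alone gives p7 = true.
(NOT p5) alone gives p5 = false.
(p4) alone gives p4 = true.
Now (NOT p4) is unsatisfied and unit — conflict.
So p8 must be the other value — set p8 = true.
(p4) alone gives p4 = true.
(p5) alone gives p5 = true.
(NOT p6) alone gives p6 = false.
Now (p6) is unsatisfied and unit — conflict.
Either choice for p8 ends in contradiction.
So every satisfying assignment has p1 = False.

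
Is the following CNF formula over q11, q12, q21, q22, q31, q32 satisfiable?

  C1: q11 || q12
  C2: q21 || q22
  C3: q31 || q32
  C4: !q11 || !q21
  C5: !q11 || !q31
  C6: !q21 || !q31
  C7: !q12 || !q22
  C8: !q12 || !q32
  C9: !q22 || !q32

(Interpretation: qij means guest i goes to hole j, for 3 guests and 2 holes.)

Branch on q11: set q11 = true.
From the singleton clause (!q21), q21 = false.
From the singleton clause (q22), q22 = true.
From the singleton clause (!q31), q31 = false.
From the singleton clause (q32), q32 = true.
Now (!q32) is unsatisfied and unit — conflict.
That branch fails; take q11 = false instead.
From the singleton clause (q12), q12 = true.
From the singleton clause (!q22), q22 = false.
From the singleton clause (q21), q21 = true.
From the singleton clause (!q31), q31 = false.
From the singleton clause (q32), q32 = true.
Now (!q32) is unsatisfied and unit — conflict.
Both values of q11 lead to a conflict.
No assignment satisfies every clause.

No, unsatisfiable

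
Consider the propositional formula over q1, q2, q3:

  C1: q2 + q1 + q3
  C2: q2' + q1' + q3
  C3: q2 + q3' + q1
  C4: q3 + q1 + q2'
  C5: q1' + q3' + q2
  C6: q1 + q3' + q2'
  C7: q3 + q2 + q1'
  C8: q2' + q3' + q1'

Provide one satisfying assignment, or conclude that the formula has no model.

Try q2 = 1.
Try q1 = 0.
The clause (q3) is unit, so q3 = 1.
Now (q3') is unsatisfied and unit — conflict.
Backtrack on q1: now try q1 = 1.
The clause (q3) is unit, so q3 = 1.
Now (q3') is unsatisfied and unit — conflict.
Either choice for q1 ends in contradiction.
Backtrack on q2: now try q2 = 0.
Try q1 = 1.
The clause (q3') is unit, so q3 = 0.
Now (q3) is unsatisfied and unit — conflict.
Backtrack on q1: now try q1 = 0.
The clause (q3) is unit, so q3 = 1.
Now (q3') is unsatisfied and unit — conflict.
Either choice for q1 ends in contradiction.
Either choice for q2 ends in contradiction.

UNSATISFIABLE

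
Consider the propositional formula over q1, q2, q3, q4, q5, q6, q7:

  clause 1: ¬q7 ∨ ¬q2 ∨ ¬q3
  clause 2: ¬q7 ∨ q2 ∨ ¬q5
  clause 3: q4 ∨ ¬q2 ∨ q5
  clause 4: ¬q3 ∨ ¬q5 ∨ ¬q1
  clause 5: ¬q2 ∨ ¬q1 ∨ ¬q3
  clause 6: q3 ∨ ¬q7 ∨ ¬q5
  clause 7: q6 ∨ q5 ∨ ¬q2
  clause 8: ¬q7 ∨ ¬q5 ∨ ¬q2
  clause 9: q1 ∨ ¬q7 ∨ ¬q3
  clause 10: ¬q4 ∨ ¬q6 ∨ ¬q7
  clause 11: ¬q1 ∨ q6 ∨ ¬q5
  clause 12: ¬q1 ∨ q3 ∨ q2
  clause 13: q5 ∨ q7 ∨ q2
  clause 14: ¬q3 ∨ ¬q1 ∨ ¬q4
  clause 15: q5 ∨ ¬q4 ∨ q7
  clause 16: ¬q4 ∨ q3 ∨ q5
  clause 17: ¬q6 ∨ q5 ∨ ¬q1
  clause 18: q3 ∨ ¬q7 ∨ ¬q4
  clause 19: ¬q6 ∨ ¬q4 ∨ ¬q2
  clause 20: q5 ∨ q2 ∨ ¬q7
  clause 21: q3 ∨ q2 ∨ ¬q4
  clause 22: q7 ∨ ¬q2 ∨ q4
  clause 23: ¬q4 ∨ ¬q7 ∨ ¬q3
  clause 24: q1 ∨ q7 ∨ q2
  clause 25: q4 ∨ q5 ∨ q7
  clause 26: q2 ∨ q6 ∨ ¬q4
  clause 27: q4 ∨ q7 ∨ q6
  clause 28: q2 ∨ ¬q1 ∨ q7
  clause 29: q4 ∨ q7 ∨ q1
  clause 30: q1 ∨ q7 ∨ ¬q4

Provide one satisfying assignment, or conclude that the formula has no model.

Branch on q7: set q7 = False.
Branch on q5: set q5 = True.
Branch on q3: set q3 = False.
Branch on q1: set q1 = False.
Unit clause (q2) forces q2 = True.
Unit clause (q4) forces q4 = True.
Now (¬q4) is unsatisfied and unit — conflict.
So q1 must be the other value — set q1 = True.
Unit clause (q6) forces q6 = True.
Unit clause (q2) forces q2 = True.
Unit clause (¬q4) forces q4 = False.
Now (q4) is unsatisfied and unit — conflict.
Either choice for q1 ends in contradiction.
So q3 must be the other value — set q3 = True.
Unit clause (¬q1) forces q1 = False.
Unit clause (q2) forces q2 = True.
Unit clause (q4) forces q4 = True.
Now (¬q4) is unsatisfied and unit — conflict.
Either choice for q3 ends in contradiction.
So q5 must be the other value — set q5 = False.
Unit clause (q2) forces q2 = True.
Unit clause (q4) forces q4 = True.
Now (¬q4) is unsatisfied and unit — conflict.
Either choice for q5 ends in contradiction.
So q7 must be the other value — set q7 = True.
Branch on q2: set q2 = False.
Unit clause (¬q5) forces q5 = False.
Now (q5) is unsatisfied and unit — conflict.
So q2 must be the other value — set q2 = True.
Unit clause (¬q3) forces q3 = False.
Unit clause (¬q5) forces q5 = False.
Unit clause (q4) forces q4 = True.
Now (¬q4) is unsatisfied and unit — conflict.
Either choice for q2 ends in contradiction.
Either choice for q7 ends in contradiction.

UNSATISFIABLE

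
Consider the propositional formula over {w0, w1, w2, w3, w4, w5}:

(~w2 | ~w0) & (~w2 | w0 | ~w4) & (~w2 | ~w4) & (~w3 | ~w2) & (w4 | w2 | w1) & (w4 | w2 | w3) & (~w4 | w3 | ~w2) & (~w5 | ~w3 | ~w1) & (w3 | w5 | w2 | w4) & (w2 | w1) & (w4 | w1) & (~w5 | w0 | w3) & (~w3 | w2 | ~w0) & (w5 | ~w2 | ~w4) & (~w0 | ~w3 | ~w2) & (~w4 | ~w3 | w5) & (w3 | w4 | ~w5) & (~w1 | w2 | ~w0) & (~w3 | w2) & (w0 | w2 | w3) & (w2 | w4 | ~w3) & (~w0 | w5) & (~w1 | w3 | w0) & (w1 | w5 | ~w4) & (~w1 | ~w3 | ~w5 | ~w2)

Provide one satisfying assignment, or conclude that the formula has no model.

UNSATISFIABLE

Try w2 = 0.
The clause (w1) is unit, so w1 = 1.
The clause (~w0) is unit, so w0 = 0.
The clause (~w3) is unit, so w3 = 0.
That conflicts with the unit clause (w3).
Undo w2 and try w2 = 1.
The clause (~w0) is unit, so w0 = 0.
The clause (~w4) is unit, so w4 = 0.
The clause (~w3) is unit, so w3 = 0.
The clause (w1) is unit, so w1 = 1.
That conflicts with the unit clause (~w1).
Both values of w2 lead to a conflict.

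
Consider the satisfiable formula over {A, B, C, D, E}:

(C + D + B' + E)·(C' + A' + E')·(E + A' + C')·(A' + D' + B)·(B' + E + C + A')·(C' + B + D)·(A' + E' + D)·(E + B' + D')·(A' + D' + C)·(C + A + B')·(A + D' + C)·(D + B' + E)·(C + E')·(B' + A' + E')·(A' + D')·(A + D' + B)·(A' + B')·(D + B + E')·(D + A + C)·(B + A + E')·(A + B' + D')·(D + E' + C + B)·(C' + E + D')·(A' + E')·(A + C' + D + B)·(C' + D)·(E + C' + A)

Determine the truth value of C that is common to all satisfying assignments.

Suppose C = 1.
The clause (D) is unit, so D = 1.
The clause (A') is unit, so A = 0.
The clause (B) is unit, so B = 1.
Now (B') is unsatisfied and unit — conflict.
So every satisfying assignment has C = False.

False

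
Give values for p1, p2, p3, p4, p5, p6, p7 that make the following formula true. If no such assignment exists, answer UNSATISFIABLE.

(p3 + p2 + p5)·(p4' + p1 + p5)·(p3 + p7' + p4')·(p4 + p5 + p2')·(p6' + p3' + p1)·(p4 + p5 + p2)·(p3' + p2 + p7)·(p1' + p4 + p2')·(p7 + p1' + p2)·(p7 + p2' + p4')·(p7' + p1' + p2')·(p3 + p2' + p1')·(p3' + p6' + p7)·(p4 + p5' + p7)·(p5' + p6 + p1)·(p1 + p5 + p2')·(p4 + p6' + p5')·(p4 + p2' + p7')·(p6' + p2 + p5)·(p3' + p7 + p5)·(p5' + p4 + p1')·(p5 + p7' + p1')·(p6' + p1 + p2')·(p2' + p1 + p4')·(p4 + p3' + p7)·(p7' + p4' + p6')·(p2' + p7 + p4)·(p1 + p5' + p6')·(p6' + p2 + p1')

p1=1, p2=0, p3=1, p4=1, p5=1, p6=0, p7=1

Branch on p3: set p3 = 1.
Branch on p6: set p6 = 0.
Branch on p2: set p2 = 0.
(p7) alone gives p7 = 1.
Branch on p4: set p4 = 1.
Branch on p1: set p1 = 1.
(p5) alone gives p5 = 1.
Every clause now holds.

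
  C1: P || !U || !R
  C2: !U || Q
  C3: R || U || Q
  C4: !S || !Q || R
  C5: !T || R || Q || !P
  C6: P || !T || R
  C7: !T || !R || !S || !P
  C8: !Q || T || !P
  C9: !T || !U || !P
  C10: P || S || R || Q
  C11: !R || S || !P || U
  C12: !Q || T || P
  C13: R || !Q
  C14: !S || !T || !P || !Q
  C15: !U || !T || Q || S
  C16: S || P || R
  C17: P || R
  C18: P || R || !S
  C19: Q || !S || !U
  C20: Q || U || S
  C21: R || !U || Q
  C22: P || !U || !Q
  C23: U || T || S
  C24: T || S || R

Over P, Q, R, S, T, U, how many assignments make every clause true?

There are 2^6 = 64 truth assignments over (P, Q, R, S, T, U).
Split on T. With T = true, the clauses containing T are satisfied and !T drops from the rest; 3 of the 2^5 = 32 assignments to the other variables satisfy what remains.
With T = false, by the same count on the reduced clause set, 2 assignments work.
Total: 3 + 2 = 5.

5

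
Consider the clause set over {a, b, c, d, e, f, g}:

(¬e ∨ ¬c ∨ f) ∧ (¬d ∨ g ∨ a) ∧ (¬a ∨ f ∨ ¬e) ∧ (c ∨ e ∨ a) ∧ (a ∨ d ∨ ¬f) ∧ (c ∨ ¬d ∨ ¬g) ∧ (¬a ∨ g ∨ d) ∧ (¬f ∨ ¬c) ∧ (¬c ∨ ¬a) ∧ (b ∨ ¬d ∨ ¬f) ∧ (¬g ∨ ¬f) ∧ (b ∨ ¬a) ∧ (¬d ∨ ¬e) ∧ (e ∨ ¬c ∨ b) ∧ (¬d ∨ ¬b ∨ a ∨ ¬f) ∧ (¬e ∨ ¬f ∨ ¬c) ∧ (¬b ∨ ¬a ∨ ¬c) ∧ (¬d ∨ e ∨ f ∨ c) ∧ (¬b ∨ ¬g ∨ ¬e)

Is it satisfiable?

Branch on f: set f = False.
Branch on e: set e = False.
Branch on c: set c = True.
Unit clause (¬a) forces a = False.
Unit clause (b) forces b = True.
Branch on d: set d = False.
No clause remains; g is free.
A satisfying assignment: a: False, b: True, c: True, d: False, e: False, f: False, g: True.

Yes, satisfiable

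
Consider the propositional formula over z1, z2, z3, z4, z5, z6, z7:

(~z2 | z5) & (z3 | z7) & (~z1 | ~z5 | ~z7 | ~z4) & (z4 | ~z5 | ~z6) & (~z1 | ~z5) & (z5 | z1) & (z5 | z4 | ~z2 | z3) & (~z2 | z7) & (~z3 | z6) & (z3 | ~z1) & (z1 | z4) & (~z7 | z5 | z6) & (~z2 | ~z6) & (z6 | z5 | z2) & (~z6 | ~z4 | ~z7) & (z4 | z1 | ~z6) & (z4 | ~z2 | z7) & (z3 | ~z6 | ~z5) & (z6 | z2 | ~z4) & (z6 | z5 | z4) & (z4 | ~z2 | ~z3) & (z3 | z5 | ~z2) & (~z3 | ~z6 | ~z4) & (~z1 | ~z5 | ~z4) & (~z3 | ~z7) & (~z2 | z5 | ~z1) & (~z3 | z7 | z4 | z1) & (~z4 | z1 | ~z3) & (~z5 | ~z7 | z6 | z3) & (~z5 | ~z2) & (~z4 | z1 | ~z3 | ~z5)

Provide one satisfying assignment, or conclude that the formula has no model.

Suppose z2 = 0.
Suppose z3 = 1.
Unit clause (z6) forces z6 = 1.
Unit clause (~z4) forces z4 = 0.
Unit clause (~z5) forces z5 = 0.
Unit clause (z1) forces z1 = 1.
Unit clause (~z7) forces z7 = 0.
Every clause now holds.

z1=1; z2=0; z3=1; z4=0; z5=0; z6=1; z7=0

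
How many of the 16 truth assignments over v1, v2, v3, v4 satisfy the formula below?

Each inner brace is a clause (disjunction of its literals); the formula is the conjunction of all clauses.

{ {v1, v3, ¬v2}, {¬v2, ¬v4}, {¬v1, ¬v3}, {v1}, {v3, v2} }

1

There are 2^4 = 16 truth assignments over (v1, v2, v3, v4).
Check each against the 5 clauses (columns in the order v1, v2, v3, v4):
  F F F F  ✗ fails (v1)
  F F F T  ✗ fails (v1)
  F F T F  ✗ fails (v1)
  F F T T  ✗ fails (v1)
  F T F F  ✗ fails (v1 ∨ v3 ∨ ¬v2)
  F T F T  ✗ fails (v1 ∨ v3 ∨ ¬v2)
  F T T F  ✗ fails (v1)
  F T T T  ✗ fails (¬v2 ∨ ¬v4)
  T F F F  ✗ fails (v3 ∨ v2)
  T F F T  ✗ fails (v3 ∨ v2)
  T F T F  ✗ fails (¬v1 ∨ ¬v3)
  T F T T  ✗ fails (¬v1 ∨ ¬v3)
  T T F F  ✓ satisfies all
  T T F T  ✗ fails (¬v2 ∨ ¬v4)
  T T T F  ✗ fails (¬v1 ∨ ¬v3)
  T T T T  ✗ fails (¬v2 ∨ ¬v4)
1 of the 16 rows is a model.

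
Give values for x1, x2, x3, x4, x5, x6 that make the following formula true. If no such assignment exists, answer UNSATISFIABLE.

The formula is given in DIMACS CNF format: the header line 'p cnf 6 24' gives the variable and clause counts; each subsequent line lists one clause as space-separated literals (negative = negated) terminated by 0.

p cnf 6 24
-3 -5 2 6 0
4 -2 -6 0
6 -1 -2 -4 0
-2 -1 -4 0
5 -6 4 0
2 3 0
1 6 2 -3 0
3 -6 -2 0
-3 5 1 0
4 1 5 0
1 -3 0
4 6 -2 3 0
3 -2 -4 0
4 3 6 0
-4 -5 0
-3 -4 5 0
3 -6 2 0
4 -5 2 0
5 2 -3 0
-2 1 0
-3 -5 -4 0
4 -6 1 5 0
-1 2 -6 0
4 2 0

Suppose x2 = True.
Unit clause (x1) forces x1 = True.
Unit clause (¬x4) forces x4 = False.
Unit clause (¬x6) forces x6 = False.
Unit clause (x3) forces x3 = True.
All clauses hold; x5 can take either value.

x1 ↦ True, x2 ↦ True, x3 ↦ True, x4 ↦ False, x5 ↦ False, x6 ↦ False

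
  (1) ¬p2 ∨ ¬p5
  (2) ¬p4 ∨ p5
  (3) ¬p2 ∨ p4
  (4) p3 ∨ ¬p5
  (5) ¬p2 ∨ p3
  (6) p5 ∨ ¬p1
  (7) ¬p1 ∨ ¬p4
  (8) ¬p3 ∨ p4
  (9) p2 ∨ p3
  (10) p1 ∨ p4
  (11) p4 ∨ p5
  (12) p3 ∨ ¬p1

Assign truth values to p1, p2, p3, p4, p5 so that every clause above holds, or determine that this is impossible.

p1=False; p2=False; p3=True; p4=True; p5=True

Try p2 = False.
(p3) alone gives p3 = True.
(p4) alone gives p4 = True.
(p5) alone gives p5 = True.
(¬p1) alone gives p1 = False.
This assignment satisfies each clause.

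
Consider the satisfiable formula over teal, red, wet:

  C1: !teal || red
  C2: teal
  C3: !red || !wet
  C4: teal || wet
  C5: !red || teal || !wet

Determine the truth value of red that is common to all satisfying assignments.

Suppose red = false.
(!teal) alone gives teal = false.
Now (teal) is unsatisfied and unit — conflict.
So every satisfying assignment has red = True.

True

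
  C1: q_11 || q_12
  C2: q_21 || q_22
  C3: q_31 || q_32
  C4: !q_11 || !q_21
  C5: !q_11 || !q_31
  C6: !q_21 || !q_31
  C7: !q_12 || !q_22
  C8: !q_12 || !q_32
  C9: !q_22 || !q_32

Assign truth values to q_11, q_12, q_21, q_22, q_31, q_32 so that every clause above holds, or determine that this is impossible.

Branch on q_11: set q_11 = true.
Unit clause (!q_21) forces q_21 = false.
Unit clause (q_22) forces q_22 = true.
Unit clause (!q_31) forces q_31 = false.
Unit clause (q_32) forces q_32 = true.
Now (!q_32) is unsatisfied and unit — conflict.
That branch fails; take q_11 = false instead.
Unit clause (q_12) forces q_12 = true.
Unit clause (!q_22) forces q_22 = false.
Unit clause (q_21) forces q_21 = true.
Unit clause (!q_31) forces q_31 = false.
Unit clause (q_32) forces q_32 = true.
Now (!q_32) is unsatisfied and unit — conflict.
Either choice for q_11 ends in contradiction.

UNSATISFIABLE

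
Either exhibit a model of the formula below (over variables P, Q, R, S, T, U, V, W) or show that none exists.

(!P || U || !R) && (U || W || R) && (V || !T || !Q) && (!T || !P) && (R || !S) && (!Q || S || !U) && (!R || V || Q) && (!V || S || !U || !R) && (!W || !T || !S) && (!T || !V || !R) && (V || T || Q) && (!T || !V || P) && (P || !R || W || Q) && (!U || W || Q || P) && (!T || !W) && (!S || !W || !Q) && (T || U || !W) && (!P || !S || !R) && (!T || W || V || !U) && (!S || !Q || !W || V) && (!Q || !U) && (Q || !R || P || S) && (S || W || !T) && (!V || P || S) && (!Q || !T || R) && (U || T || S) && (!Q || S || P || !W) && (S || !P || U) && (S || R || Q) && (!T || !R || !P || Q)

P: false,  Q: true,  R: true,  S: true,  T: false,  U: false,  V: true,  W: false

Branch on T: set T = false.
Branch on R: set R = true.
Branch on P: set P = false.
Branch on V: set V = true.
(S) alone gives S = true.
Branch on W: set W = false.
(Q) alone gives Q = true.
(!U) alone gives U = false.
Every clause now holds.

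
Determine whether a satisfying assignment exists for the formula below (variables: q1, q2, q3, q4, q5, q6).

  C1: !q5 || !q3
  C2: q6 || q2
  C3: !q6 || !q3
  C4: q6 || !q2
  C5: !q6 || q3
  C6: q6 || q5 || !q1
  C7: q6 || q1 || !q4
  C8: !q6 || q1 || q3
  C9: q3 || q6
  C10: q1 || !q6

Try q5 = false.
Try q6 = true.
From the singleton clause (!q3), q3 = false.
Now (q3) is unsatisfied and unit — conflict.
That branch fails; take q6 = false instead.
From the singleton clause (q2), q2 = true.
Now (!q2) is unsatisfied and unit — conflict.
Both values of q6 lead to a conflict.
That branch fails; take q5 = true instead.
From the singleton clause (!q3), q3 = false.
From the singleton clause (!q6), q6 = false.
Now (q6) is unsatisfied and unit — conflict.
Both values of q5 lead to a conflict.
No assignment satisfies every clause.

Unsatisfiable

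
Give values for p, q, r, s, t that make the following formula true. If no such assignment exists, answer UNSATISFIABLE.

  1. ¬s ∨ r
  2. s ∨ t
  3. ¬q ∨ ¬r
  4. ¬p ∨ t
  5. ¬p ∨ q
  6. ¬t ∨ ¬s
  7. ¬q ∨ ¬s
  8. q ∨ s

Case s = False:
Unit clause (t) forces t = True.
Unit clause (q) forces q = True.
Unit clause (¬r) forces r = False.
No clause remains; p is free.

p: False, q: True, r: False, s: False, t: True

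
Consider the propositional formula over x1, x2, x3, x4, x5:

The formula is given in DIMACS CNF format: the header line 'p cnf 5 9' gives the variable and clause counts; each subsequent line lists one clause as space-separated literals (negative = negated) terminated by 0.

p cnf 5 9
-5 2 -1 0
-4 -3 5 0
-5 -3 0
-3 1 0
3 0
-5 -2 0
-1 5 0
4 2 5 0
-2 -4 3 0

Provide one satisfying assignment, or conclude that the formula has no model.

The clause (x3) is unit, so x3 = True.
The clause (¬x5) is unit, so x5 = False.
The clause (¬x4) is unit, so x4 = False.
The clause (x1) is unit, so x1 = True.
That conflicts with the unit clause (¬x1).

UNSATISFIABLE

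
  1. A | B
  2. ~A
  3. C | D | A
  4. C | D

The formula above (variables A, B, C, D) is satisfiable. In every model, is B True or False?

Suppose B = 0.
From the singleton clause (A), A = 1.
That conflicts with the unit clause (~A).
So every satisfying assignment has B = True.

True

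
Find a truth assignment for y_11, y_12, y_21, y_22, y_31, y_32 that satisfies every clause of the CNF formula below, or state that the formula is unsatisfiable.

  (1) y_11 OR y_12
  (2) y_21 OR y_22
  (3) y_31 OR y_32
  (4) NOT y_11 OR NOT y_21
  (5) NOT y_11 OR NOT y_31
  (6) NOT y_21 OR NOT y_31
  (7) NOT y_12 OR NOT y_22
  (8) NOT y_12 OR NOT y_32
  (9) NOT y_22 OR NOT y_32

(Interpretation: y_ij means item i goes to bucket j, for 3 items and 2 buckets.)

Case y_11 = true:
(NOT y_21) alone gives y_21 = false.
(y_22) alone gives y_22 = true.
(NOT y_31) alone gives y_31 = false.
(y_32) alone gives y_32 = true.
But (NOT y_32) is also a unit clause — contradiction.
So y_11 must be the other value — set y_11 = false.
(y_12) alone gives y_12 = true.
(NOT y_22) alone gives y_22 = false.
(y_21) alone gives y_21 = true.
(NOT y_31) alone gives y_31 = false.
(y_32) alone gives y_32 = true.
But (NOT y_32) is also a unit clause — contradiction.
Neither y_11 = true nor y_11 = false works.

UNSATISFIABLE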